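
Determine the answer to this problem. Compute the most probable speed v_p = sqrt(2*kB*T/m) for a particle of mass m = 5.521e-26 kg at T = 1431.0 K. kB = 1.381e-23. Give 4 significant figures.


Step 1: Numerator = 2*kB*T = 2*1.381e-23*1431.0 = 3.952e-20
Step 2: Ratio = 3.952e-20 / 5.521e-26 = 7.159e+05
Step 3: v_p = sqrt(7.159e+05) = 846.1 m/s

846.1


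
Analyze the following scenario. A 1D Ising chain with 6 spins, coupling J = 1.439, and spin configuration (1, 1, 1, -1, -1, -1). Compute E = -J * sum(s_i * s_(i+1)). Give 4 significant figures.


Step 1: Nearest-neighbor products: 1, 1, -1, 1, 1
Step 2: Sum of products = 3
Step 3: E = -1.439 * 3 = -4.317

-4.317


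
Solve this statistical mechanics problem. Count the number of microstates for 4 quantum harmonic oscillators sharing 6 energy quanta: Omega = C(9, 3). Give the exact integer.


Step 1: Use binomial coefficient C(9, 3)
Step 2: Numerator = 9! / 6!
Step 3: Denominator = 3!
Step 4: Omega = 84

84


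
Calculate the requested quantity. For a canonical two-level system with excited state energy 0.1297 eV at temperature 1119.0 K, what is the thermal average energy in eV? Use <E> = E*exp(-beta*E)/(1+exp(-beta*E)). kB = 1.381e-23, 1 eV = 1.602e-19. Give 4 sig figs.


Step 1: beta*E = 0.1297*1.602e-19/(1.381e-23*1119.0) = 1.345
Step 2: exp(-beta*E) = 0.2607
Step 3: <E> = 0.1297*0.2607/(1+0.2607) = 0.02682 eV

0.02682


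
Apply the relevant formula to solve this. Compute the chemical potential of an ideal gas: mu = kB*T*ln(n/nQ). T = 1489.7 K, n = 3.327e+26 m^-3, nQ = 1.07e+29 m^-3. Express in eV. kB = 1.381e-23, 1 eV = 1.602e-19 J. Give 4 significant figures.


Step 1: n/nQ = 3.327e+26/1.07e+29 = 0.003109
Step 2: ln(n/nQ) = -5.773
Step 3: mu = kB*T*ln(n/nQ) = 2.057e-20*-5.773 = -1.188e-19 J
Step 4: Convert to eV: -1.188e-19/1.602e-19 = -0.7414 eV

-0.7414


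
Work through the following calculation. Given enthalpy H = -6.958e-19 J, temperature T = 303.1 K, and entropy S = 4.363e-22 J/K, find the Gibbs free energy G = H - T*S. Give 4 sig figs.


Step 1: T*S = 303.1 * 4.363e-22 = 1.322e-19 J
Step 2: G = H - T*S = -6.958e-19 - 1.322e-19
Step 3: G = -8.28e-19 J

-8.28e-19


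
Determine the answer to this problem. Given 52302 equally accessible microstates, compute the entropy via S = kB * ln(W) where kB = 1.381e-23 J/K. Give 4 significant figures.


Step 1: ln(W) = ln(52302) = 10.86
Step 2: S = kB * ln(W) = 1.381e-23 * 10.86
Step 3: S = 1.5e-22 J/K

1.5e-22


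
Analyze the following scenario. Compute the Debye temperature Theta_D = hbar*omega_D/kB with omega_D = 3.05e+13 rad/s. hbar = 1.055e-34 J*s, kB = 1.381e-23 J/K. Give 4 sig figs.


Step 1: hbar*omega_D = 1.055e-34 * 3.05e+13 = 3.218e-21 J
Step 2: Theta_D = 3.218e-21 / 1.381e-23
Step 3: Theta_D = 233 K

233


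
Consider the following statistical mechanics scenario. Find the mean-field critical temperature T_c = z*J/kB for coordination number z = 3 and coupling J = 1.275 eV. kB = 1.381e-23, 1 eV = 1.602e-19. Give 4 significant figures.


Step 1: z*J = 3*1.275 = 3.825 eV
Step 2: Convert to Joules: 3.825*1.602e-19 = 6.128e-19 J
Step 3: T_c = 6.128e-19 / 1.381e-23 = 4.437e+04 K

4.437e+04


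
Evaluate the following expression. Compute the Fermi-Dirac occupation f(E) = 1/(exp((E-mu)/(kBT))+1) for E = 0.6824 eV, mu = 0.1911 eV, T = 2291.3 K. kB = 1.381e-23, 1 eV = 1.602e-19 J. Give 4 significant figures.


Step 1: (E - mu) = 0.6824 - 0.1911 = 0.4913 eV
Step 2: Convert: (E-mu)*eV = 7.871e-20 J
Step 3: x = (E-mu)*eV/(kB*T) = 2.487
Step 4: f = 1/(exp(2.487)+1) = 0.07675

0.07675


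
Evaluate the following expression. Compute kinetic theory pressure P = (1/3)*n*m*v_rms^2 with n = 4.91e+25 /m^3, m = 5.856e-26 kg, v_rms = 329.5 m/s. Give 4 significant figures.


Step 1: v_rms^2 = 329.5^2 = 1.086e+05
Step 2: n*m = 4.91e+25*5.856e-26 = 2.875
Step 3: P = (1/3)*2.875*1.086e+05 = 1.041e+05 Pa

1.041e+05


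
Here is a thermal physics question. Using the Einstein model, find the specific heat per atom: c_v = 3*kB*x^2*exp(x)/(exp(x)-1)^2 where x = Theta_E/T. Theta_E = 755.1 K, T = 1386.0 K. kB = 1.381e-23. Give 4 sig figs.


Step 1: x = Theta_E/T = 755.1/1386.0 = 0.5448
Step 2: x^2 = 0.2968
Step 3: exp(x) = 1.724
Step 4: c_v = 3*1.381e-23*0.2968*1.724/(1.724-1)^2 = 4.042e-23

4.042e-23


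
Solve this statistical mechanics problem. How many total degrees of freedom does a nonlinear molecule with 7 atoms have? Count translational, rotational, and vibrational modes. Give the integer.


Step 1: Translational DOF = 3
Step 2: Rotational DOF (nonlinear) = 3
Step 3: Vibrational DOF = 3*7 - 6 = 15
Step 4: Total = 3 + 3 + 15 = 21

21


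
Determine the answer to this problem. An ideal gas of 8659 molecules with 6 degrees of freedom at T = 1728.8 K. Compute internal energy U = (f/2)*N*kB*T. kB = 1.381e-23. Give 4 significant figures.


Step 1: f/2 = 6/2 = 3.0
Step 2: N*kB*T = 8659*1.381e-23*1728.8 = 2.067e-16
Step 3: U = 3.0 * 2.067e-16 = 6.202e-16 J

6.202e-16


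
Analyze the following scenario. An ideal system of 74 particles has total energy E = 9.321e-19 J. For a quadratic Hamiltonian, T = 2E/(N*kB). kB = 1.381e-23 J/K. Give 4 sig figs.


Step 1: Numerator = 2*E = 2*9.321e-19 = 1.864e-18 J
Step 2: Denominator = N*kB = 74*1.381e-23 = 1.022e-21
Step 3: T = 1.864e-18 / 1.022e-21 = 1824 K

1824


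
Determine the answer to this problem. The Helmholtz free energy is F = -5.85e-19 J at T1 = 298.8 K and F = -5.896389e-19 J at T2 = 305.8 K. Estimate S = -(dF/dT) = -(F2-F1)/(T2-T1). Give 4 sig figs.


Step 1: dF = F2 - F1 = -5.896389e-19 - (-5.85e-19) = -4.6389e-21 J
Step 2: dT = T2 - T1 = 305.8 - 298.8 = 7 K
Step 3: S = -dF/dT = -(-4.6389e-21)/7 = 6.627e-22 J/K

6.627e-22


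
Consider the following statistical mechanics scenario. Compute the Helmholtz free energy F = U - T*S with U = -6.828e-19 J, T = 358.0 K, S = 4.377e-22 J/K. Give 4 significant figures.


Step 1: T*S = 358.0 * 4.377e-22 = 1.567e-19 J
Step 2: F = U - T*S = -6.828e-19 - 1.567e-19
Step 3: F = -8.395e-19 J

-8.395e-19


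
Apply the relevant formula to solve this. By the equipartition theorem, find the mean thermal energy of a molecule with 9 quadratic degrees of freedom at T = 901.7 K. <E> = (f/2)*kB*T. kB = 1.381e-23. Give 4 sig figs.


Step 1: f/2 = 9/2 = 4.5
Step 2: kB*T = 1.381e-23 * 901.7 = 1.245e-20
Step 3: <E> = 4.5 * 1.245e-20 = 5.604e-20 J

5.604e-20


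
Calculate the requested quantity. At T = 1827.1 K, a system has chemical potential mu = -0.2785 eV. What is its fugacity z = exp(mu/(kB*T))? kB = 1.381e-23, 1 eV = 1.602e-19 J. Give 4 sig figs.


Step 1: Convert mu to Joules: -0.2785*1.602e-19 = -4.462e-20 J
Step 2: kB*T = 1.381e-23*1827.1 = 2.523e-20 J
Step 3: mu/(kB*T) = -1.768
Step 4: z = exp(-1.768) = 0.1706

0.1706


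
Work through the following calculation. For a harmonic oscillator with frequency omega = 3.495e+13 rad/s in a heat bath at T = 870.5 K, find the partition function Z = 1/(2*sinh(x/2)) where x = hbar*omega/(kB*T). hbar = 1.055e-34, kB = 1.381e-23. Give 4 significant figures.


Step 1: Compute x = hbar*omega/(kB*T) = 1.055e-34*3.495e+13/(1.381e-23*870.5) = 0.3067
Step 2: x/2 = 0.1534
Step 3: sinh(x/2) = 0.154
Step 4: Z = 1/(2*0.154) = 3.248

3.248


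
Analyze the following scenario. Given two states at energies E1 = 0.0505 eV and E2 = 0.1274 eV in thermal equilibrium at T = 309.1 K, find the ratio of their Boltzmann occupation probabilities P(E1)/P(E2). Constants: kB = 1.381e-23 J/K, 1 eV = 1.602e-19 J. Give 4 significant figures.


Step 1: Compute energy difference dE = E1 - E2 = 0.0505 - 0.1274 = -0.0769 eV
Step 2: Convert to Joules: dE_J = -0.0769 * 1.602e-19 = -1.232e-20 J
Step 3: Compute exponent = -dE_J / (kB * T) = -(-1.232e-20) / (1.381e-23 * 309.1) = 2.886
Step 4: P(E1)/P(E2) = exp(2.886) = 17.92

17.92


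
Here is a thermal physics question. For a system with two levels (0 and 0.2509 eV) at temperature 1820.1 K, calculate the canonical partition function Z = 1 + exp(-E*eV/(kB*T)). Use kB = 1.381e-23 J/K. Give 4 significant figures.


Step 1: Compute beta*E = E*eV/(kB*T) = 0.2509*1.602e-19/(1.381e-23*1820.1) = 1.599
Step 2: exp(-beta*E) = exp(-1.599) = 0.2021
Step 3: Z = 1 + 0.2021 = 1.202

1.202


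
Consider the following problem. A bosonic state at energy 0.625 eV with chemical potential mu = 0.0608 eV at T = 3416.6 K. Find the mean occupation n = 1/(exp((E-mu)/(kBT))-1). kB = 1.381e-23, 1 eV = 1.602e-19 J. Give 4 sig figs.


Step 1: (E - mu) = 0.5642 eV
Step 2: x = (E-mu)*eV/(kB*T) = 0.5642*1.602e-19/(1.381e-23*3416.6) = 1.916
Step 3: exp(x) = 6.791
Step 4: n = 1/(exp(x)-1) = 0.1727

0.1727


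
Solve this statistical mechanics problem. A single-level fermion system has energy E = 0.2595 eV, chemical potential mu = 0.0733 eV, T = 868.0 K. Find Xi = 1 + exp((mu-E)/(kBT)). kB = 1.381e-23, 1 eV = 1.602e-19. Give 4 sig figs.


Step 1: (mu - E) = 0.0733 - 0.2595 = -0.1862 eV
Step 2: x = (mu-E)*eV/(kB*T) = -0.1862*1.602e-19/(1.381e-23*868.0) = -2.488
Step 3: exp(x) = 0.08304
Step 4: Xi = 1 + 0.08304 = 1.083

1.083


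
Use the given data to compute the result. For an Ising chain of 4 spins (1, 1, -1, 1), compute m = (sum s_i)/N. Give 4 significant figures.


Step 1: Count up spins (+1): 3, down spins (-1): 1
Step 2: Total magnetization M = 3 - 1 = 2
Step 3: m = M/N = 2/4 = 0.5

0.5


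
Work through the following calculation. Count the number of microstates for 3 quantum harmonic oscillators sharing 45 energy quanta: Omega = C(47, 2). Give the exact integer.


Step 1: Use binomial coefficient C(47, 2)
Step 2: Numerator = 47! / 45!
Step 3: Denominator = 2!
Step 4: Omega = 1081

1081


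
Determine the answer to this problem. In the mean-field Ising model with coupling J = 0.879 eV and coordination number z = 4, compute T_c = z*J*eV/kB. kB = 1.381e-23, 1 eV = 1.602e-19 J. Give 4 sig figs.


Step 1: z*J = 4*0.879 = 3.516 eV
Step 2: Convert to Joules: 3.516*1.602e-19 = 5.633e-19 J
Step 3: T_c = 5.633e-19 / 1.381e-23 = 4.079e+04 K

4.079e+04


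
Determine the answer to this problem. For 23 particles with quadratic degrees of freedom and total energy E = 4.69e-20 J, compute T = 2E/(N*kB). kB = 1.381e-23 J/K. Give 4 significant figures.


Step 1: Numerator = 2*E = 2*4.69e-20 = 9.38e-20 J
Step 2: Denominator = N*kB = 23*1.381e-23 = 3.176e-22
Step 3: T = 9.38e-20 / 3.176e-22 = 295.3 K

295.3


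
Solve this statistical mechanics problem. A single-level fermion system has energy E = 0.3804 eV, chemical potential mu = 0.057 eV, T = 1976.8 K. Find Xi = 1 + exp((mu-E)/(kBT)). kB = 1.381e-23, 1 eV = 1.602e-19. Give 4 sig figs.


Step 1: (mu - E) = 0.057 - 0.3804 = -0.3234 eV
Step 2: x = (mu-E)*eV/(kB*T) = -0.3234*1.602e-19/(1.381e-23*1976.8) = -1.898
Step 3: exp(x) = 0.1499
Step 4: Xi = 1 + 0.1499 = 1.15

1.15


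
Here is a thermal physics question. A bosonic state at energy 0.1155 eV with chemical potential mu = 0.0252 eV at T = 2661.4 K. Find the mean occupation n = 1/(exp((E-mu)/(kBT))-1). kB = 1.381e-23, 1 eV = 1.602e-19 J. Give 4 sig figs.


Step 1: (E - mu) = 0.0903 eV
Step 2: x = (E-mu)*eV/(kB*T) = 0.0903*1.602e-19/(1.381e-23*2661.4) = 0.3936
Step 3: exp(x) = 1.482
Step 4: n = 1/(exp(x)-1) = 2.073

2.073


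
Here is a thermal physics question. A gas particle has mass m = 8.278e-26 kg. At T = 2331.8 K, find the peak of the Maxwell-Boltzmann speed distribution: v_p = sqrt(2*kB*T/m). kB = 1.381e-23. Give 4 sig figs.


Step 1: Numerator = 2*kB*T = 2*1.381e-23*2331.8 = 6.44e-20
Step 2: Ratio = 6.44e-20 / 8.278e-26 = 7.78e+05
Step 3: v_p = sqrt(7.78e+05) = 882.1 m/s

882.1


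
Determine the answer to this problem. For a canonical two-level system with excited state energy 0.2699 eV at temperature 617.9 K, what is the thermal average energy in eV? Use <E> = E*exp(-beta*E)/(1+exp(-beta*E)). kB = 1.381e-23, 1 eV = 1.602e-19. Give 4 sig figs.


Step 1: beta*E = 0.2699*1.602e-19/(1.381e-23*617.9) = 5.067
Step 2: exp(-beta*E) = 0.006301
Step 3: <E> = 0.2699*0.006301/(1+0.006301) = 0.00169 eV

0.00169


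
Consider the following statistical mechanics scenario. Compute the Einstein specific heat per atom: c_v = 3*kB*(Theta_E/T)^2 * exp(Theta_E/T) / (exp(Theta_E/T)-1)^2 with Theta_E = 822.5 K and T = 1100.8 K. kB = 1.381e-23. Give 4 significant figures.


Step 1: x = Theta_E/T = 822.5/1100.8 = 0.7472
Step 2: x^2 = 0.5583
Step 3: exp(x) = 2.111
Step 4: c_v = 3*1.381e-23*0.5583*2.111/(2.111-1)^2 = 3.956e-23

3.956e-23


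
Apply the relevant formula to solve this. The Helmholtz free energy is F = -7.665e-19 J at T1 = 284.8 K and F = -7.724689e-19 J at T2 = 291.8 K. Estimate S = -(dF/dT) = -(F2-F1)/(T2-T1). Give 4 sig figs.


Step 1: dF = F2 - F1 = -7.724689e-19 - (-7.665e-19) = -5.9689e-21 J
Step 2: dT = T2 - T1 = 291.8 - 284.8 = 7 K
Step 3: S = -dF/dT = -(-5.9689e-21)/7 = 8.527e-22 J/K

8.527e-22


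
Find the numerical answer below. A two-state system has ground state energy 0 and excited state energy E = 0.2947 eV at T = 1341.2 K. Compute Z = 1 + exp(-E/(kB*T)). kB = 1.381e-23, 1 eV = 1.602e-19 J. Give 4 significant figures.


Step 1: Compute beta*E = E*eV/(kB*T) = 0.2947*1.602e-19/(1.381e-23*1341.2) = 2.549
Step 2: exp(-beta*E) = exp(-2.549) = 0.07817
Step 3: Z = 1 + 0.07817 = 1.078

1.078


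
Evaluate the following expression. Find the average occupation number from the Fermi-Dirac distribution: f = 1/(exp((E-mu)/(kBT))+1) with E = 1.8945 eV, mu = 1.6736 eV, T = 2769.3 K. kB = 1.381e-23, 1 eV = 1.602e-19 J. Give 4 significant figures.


Step 1: (E - mu) = 1.8945 - 1.6736 = 0.2209 eV
Step 2: Convert: (E-mu)*eV = 3.539e-20 J
Step 3: x = (E-mu)*eV/(kB*T) = 0.9253
Step 4: f = 1/(exp(0.9253)+1) = 0.2839

0.2839


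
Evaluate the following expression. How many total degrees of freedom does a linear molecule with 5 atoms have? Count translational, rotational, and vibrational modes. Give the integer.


Step 1: Translational DOF = 3
Step 2: Rotational DOF (linear) = 2
Step 3: Vibrational DOF = 3*5 - 5 = 10
Step 4: Total = 3 + 2 + 10 = 15

15


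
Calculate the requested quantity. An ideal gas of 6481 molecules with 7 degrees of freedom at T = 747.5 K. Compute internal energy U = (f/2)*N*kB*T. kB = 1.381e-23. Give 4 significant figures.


Step 1: f/2 = 7/2 = 3.5
Step 2: N*kB*T = 6481*1.381e-23*747.5 = 6.69e-17
Step 3: U = 3.5 * 6.69e-17 = 2.342e-16 J

2.342e-16


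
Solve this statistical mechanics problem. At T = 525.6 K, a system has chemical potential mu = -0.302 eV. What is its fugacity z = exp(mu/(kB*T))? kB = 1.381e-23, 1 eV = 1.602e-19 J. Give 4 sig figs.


Step 1: Convert mu to Joules: -0.302*1.602e-19 = -4.838e-20 J
Step 2: kB*T = 1.381e-23*525.6 = 7.259e-21 J
Step 3: mu/(kB*T) = -6.665
Step 4: z = exp(-6.665) = 0.001274

0.001274


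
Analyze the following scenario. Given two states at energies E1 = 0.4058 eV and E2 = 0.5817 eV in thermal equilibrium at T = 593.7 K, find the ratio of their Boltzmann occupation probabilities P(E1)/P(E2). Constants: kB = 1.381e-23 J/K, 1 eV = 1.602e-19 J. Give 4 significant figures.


Step 1: Compute energy difference dE = E1 - E2 = 0.4058 - 0.5817 = -0.1759 eV
Step 2: Convert to Joules: dE_J = -0.1759 * 1.602e-19 = -2.818e-20 J
Step 3: Compute exponent = -dE_J / (kB * T) = -(-2.818e-20) / (1.381e-23 * 593.7) = 3.437
Step 4: P(E1)/P(E2) = exp(3.437) = 31.09

31.09


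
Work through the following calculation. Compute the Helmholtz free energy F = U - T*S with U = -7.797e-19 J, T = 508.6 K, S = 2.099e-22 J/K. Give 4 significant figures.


Step 1: T*S = 508.6 * 2.099e-22 = 1.068e-19 J
Step 2: F = U - T*S = -7.797e-19 - 1.068e-19
Step 3: F = -8.865e-19 J

-8.865e-19


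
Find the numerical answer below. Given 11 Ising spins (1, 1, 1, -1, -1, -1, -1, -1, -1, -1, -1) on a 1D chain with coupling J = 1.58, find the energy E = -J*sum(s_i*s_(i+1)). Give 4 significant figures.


Step 1: Nearest-neighbor products: 1, 1, -1, 1, 1, 1, 1, 1, 1, 1
Step 2: Sum of products = 8
Step 3: E = -1.58 * 8 = -12.64

-12.64


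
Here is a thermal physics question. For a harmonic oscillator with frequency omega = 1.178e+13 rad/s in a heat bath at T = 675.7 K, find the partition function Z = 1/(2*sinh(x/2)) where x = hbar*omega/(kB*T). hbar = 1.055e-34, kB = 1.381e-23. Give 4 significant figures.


Step 1: Compute x = hbar*omega/(kB*T) = 1.055e-34*1.178e+13/(1.381e-23*675.7) = 0.1332
Step 2: x/2 = 0.06659
Step 3: sinh(x/2) = 0.06664
Step 4: Z = 1/(2*0.06664) = 7.503

7.503


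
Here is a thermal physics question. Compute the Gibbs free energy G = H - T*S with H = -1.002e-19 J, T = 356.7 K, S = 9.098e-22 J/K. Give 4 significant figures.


Step 1: T*S = 356.7 * 9.098e-22 = 3.245e-19 J
Step 2: G = H - T*S = -1.002e-19 - 3.245e-19
Step 3: G = -4.247e-19 J

-4.247e-19


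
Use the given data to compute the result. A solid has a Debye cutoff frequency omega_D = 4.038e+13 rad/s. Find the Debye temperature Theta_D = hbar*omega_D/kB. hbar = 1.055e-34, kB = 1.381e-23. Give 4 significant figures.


Step 1: hbar*omega_D = 1.055e-34 * 4.038e+13 = 4.26e-21 J
Step 2: Theta_D = 4.26e-21 / 1.381e-23
Step 3: Theta_D = 308.5 K

308.5


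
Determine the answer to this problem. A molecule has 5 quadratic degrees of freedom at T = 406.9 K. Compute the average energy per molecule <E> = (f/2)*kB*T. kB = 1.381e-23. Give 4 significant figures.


Step 1: f/2 = 5/2 = 2.5
Step 2: kB*T = 1.381e-23 * 406.9 = 5.619e-21
Step 3: <E> = 2.5 * 5.619e-21 = 1.405e-20 J

1.405e-20


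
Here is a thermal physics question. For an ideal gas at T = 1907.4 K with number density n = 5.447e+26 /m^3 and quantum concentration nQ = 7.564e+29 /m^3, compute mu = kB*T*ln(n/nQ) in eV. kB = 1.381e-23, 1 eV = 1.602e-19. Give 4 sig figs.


Step 1: n/nQ = 5.447e+26/7.564e+29 = 0.0007201
Step 2: ln(n/nQ) = -7.236
Step 3: mu = kB*T*ln(n/nQ) = 2.634e-20*-7.236 = -1.906e-19 J
Step 4: Convert to eV: -1.906e-19/1.602e-19 = -1.19 eV

-1.19


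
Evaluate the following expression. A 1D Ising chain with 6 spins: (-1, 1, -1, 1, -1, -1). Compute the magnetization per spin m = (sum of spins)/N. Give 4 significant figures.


Step 1: Count up spins (+1): 2, down spins (-1): 4
Step 2: Total magnetization M = 2 - 4 = -2
Step 3: m = M/N = -2/6 = -0.3333

-0.3333


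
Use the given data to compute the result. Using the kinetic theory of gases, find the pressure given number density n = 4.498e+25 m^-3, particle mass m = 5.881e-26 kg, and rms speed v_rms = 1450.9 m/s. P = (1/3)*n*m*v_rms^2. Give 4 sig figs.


Step 1: v_rms^2 = 1450.9^2 = 2.105e+06
Step 2: n*m = 4.498e+25*5.881e-26 = 2.645
Step 3: P = (1/3)*2.645*2.105e+06 = 1.856e+06 Pa

1.856e+06


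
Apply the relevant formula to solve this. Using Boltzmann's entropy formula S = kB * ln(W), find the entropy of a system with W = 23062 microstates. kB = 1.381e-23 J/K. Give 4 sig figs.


Step 1: ln(W) = ln(23062) = 10.05
Step 2: S = kB * ln(W) = 1.381e-23 * 10.05
Step 3: S = 1.387e-22 J/K

1.387e-22


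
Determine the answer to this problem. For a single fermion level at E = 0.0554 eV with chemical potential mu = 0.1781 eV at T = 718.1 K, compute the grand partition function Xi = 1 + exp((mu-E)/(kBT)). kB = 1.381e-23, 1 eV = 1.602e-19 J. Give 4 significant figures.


Step 1: (mu - E) = 0.1781 - 0.0554 = 0.1227 eV
Step 2: x = (mu-E)*eV/(kB*T) = 0.1227*1.602e-19/(1.381e-23*718.1) = 1.982
Step 3: exp(x) = 7.258
Step 4: Xi = 1 + 7.258 = 8.258

8.258


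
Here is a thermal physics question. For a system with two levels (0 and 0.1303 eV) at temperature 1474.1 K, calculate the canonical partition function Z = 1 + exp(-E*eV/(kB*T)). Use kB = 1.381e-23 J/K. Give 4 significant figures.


Step 1: Compute beta*E = E*eV/(kB*T) = 0.1303*1.602e-19/(1.381e-23*1474.1) = 1.025
Step 2: exp(-beta*E) = exp(-1.025) = 0.3587
Step 3: Z = 1 + 0.3587 = 1.359

1.359


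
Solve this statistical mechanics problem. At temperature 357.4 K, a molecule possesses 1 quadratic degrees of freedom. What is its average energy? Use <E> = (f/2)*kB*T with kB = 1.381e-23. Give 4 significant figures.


Step 1: f/2 = 1/2 = 0.5
Step 2: kB*T = 1.381e-23 * 357.4 = 4.936e-21
Step 3: <E> = 0.5 * 4.936e-21 = 2.468e-21 J

2.468e-21


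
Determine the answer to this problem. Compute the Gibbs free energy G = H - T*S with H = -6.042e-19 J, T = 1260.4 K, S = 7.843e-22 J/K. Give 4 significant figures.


Step 1: T*S = 1260.4 * 7.843e-22 = 9.885e-19 J
Step 2: G = H - T*S = -6.042e-19 - 9.885e-19
Step 3: G = -1.593e-18 J

-1.593e-18


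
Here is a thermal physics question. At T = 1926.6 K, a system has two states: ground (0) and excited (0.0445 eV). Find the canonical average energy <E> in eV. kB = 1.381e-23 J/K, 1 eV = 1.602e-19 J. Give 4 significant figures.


Step 1: beta*E = 0.0445*1.602e-19/(1.381e-23*1926.6) = 0.2679
Step 2: exp(-beta*E) = 0.765
Step 3: <E> = 0.0445*0.765/(1+0.765) = 0.01929 eV

0.01929


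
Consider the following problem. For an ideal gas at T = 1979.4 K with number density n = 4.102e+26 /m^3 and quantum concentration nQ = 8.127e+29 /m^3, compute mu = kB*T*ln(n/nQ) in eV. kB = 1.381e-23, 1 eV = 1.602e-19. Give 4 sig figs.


Step 1: n/nQ = 4.102e+26/8.127e+29 = 0.0005047
Step 2: ln(n/nQ) = -7.591
Step 3: mu = kB*T*ln(n/nQ) = 2.734e-20*-7.591 = -2.075e-19 J
Step 4: Convert to eV: -2.075e-19/1.602e-19 = -1.295 eV

-1.295


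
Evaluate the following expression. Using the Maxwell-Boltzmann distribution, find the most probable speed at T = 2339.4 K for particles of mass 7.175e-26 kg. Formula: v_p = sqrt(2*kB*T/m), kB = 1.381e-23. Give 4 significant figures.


Step 1: Numerator = 2*kB*T = 2*1.381e-23*2339.4 = 6.461e-20
Step 2: Ratio = 6.461e-20 / 7.175e-26 = 9.005e+05
Step 3: v_p = sqrt(9.005e+05) = 949 m/s

949


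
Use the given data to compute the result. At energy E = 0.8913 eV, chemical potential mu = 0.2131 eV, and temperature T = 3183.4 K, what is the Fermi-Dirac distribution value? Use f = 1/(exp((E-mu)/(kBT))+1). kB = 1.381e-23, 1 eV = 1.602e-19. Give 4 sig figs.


Step 1: (E - mu) = 0.8913 - 0.2131 = 0.6782 eV
Step 2: Convert: (E-mu)*eV = 1.086e-19 J
Step 3: x = (E-mu)*eV/(kB*T) = 2.471
Step 4: f = 1/(exp(2.471)+1) = 0.07789

0.07789


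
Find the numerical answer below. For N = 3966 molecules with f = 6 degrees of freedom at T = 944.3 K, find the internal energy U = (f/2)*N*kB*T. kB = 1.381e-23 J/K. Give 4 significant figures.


Step 1: f/2 = 6/2 = 3.0
Step 2: N*kB*T = 3966*1.381e-23*944.3 = 5.172e-17
Step 3: U = 3.0 * 5.172e-17 = 1.552e-16 J

1.552e-16


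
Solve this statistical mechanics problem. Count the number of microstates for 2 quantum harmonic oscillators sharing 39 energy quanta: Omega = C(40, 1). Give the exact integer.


Step 1: Use binomial coefficient C(40, 1)
Step 2: Numerator = 40! / 39!
Step 3: Denominator = 1!
Step 4: Omega = 40

40


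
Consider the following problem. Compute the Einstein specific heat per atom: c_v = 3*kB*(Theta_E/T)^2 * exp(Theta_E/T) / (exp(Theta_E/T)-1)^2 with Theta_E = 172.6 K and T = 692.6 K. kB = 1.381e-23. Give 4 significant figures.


Step 1: x = Theta_E/T = 172.6/692.6 = 0.2492
Step 2: x^2 = 0.0621
Step 3: exp(x) = 1.283
Step 4: c_v = 3*1.381e-23*0.0621*1.283/(1.283-1)^2 = 4.122e-23

4.122e-23


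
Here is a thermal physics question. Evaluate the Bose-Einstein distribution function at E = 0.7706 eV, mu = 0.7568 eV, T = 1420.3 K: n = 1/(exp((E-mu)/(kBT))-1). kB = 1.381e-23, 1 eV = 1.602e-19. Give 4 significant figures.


Step 1: (E - mu) = 0.0138 eV
Step 2: x = (E-mu)*eV/(kB*T) = 0.0138*1.602e-19/(1.381e-23*1420.3) = 0.1127
Step 3: exp(x) = 1.119
Step 4: n = 1/(exp(x)-1) = 8.382

8.382


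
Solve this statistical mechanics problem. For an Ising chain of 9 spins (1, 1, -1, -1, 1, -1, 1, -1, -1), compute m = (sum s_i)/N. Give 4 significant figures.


Step 1: Count up spins (+1): 4, down spins (-1): 5
Step 2: Total magnetization M = 4 - 5 = -1
Step 3: m = M/N = -1/9 = -0.1111

-0.1111


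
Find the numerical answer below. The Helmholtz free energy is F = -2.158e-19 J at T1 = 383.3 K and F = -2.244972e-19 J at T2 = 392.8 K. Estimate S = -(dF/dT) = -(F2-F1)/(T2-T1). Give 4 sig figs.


Step 1: dF = F2 - F1 = -2.244972e-19 - (-2.158e-19) = -8.6972e-21 J
Step 2: dT = T2 - T1 = 392.8 - 383.3 = 9.5 K
Step 3: S = -dF/dT = -(-8.6972e-21)/9.5 = 9.155e-22 J/K

9.155e-22


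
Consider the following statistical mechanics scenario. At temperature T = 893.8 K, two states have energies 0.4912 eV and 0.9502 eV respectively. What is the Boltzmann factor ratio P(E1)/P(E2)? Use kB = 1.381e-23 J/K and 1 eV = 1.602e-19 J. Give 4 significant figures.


Step 1: Compute energy difference dE = E1 - E2 = 0.4912 - 0.9502 = -0.459 eV
Step 2: Convert to Joules: dE_J = -0.459 * 1.602e-19 = -7.353e-20 J
Step 3: Compute exponent = -dE_J / (kB * T) = -(-7.353e-20) / (1.381e-23 * 893.8) = 5.957
Step 4: P(E1)/P(E2) = exp(5.957) = 386.5

386.5


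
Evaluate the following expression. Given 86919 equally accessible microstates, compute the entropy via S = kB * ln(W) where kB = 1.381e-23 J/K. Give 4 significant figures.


Step 1: ln(W) = ln(86919) = 11.37
Step 2: S = kB * ln(W) = 1.381e-23 * 11.37
Step 3: S = 1.571e-22 J/K

1.571e-22


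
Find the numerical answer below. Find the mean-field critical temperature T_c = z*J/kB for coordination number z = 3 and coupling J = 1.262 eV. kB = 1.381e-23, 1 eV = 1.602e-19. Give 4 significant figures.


Step 1: z*J = 3*1.262 = 3.786 eV
Step 2: Convert to Joules: 3.786*1.602e-19 = 6.065e-19 J
Step 3: T_c = 6.065e-19 / 1.381e-23 = 4.392e+04 K

4.392e+04


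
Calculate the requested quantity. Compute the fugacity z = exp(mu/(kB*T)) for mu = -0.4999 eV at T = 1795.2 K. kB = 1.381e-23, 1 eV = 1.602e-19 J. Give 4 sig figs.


Step 1: Convert mu to Joules: -0.4999*1.602e-19 = -8.008e-20 J
Step 2: kB*T = 1.381e-23*1795.2 = 2.479e-20 J
Step 3: mu/(kB*T) = -3.23
Step 4: z = exp(-3.23) = 0.03955

0.03955


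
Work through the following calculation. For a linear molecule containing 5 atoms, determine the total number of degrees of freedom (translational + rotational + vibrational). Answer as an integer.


Step 1: Translational DOF = 3
Step 2: Rotational DOF (linear) = 2
Step 3: Vibrational DOF = 3*5 - 5 = 10
Step 4: Total = 3 + 2 + 10 = 15

15


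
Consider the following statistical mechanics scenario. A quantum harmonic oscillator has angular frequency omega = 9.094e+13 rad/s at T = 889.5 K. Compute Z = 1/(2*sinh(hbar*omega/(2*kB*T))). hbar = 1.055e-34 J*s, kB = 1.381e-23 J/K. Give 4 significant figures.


Step 1: Compute x = hbar*omega/(kB*T) = 1.055e-34*9.094e+13/(1.381e-23*889.5) = 0.781
Step 2: x/2 = 0.3905
Step 3: sinh(x/2) = 0.4005
Step 4: Z = 1/(2*0.4005) = 1.248

1.248


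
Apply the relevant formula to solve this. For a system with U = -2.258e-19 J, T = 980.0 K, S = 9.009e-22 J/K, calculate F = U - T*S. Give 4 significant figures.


Step 1: T*S = 980.0 * 9.009e-22 = 8.829e-19 J
Step 2: F = U - T*S = -2.258e-19 - 8.829e-19
Step 3: F = -1.109e-18 J

-1.109e-18


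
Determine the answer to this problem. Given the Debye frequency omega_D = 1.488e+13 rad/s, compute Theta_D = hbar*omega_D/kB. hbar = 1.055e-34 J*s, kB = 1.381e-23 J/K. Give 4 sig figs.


Step 1: hbar*omega_D = 1.055e-34 * 1.488e+13 = 1.57e-21 J
Step 2: Theta_D = 1.57e-21 / 1.381e-23
Step 3: Theta_D = 113.7 K

113.7


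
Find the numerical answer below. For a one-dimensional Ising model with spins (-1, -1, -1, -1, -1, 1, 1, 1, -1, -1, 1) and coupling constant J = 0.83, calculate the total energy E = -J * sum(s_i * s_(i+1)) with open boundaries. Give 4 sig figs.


Step 1: Nearest-neighbor products: 1, 1, 1, 1, -1, 1, 1, -1, 1, -1
Step 2: Sum of products = 4
Step 3: E = -0.83 * 4 = -3.32

-3.32


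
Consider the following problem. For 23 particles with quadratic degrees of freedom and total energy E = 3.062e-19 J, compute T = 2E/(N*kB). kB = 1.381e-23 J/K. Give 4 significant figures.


Step 1: Numerator = 2*E = 2*3.062e-19 = 6.124e-19 J
Step 2: Denominator = N*kB = 23*1.381e-23 = 3.176e-22
Step 3: T = 6.124e-19 / 3.176e-22 = 1928 K

1928


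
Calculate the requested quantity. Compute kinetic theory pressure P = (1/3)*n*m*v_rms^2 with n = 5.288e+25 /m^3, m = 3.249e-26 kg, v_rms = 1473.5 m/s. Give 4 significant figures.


Step 1: v_rms^2 = 1473.5^2 = 2.171e+06
Step 2: n*m = 5.288e+25*3.249e-26 = 1.718
Step 3: P = (1/3)*1.718*2.171e+06 = 1.243e+06 Pa

1.243e+06


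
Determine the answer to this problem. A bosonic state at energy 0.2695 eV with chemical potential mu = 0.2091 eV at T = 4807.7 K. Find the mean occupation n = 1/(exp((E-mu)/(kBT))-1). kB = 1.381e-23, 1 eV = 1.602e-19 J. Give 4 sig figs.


Step 1: (E - mu) = 0.0604 eV
Step 2: x = (E-mu)*eV/(kB*T) = 0.0604*1.602e-19/(1.381e-23*4807.7) = 0.1457
Step 3: exp(x) = 1.157
Step 4: n = 1/(exp(x)-1) = 6.374

6.374


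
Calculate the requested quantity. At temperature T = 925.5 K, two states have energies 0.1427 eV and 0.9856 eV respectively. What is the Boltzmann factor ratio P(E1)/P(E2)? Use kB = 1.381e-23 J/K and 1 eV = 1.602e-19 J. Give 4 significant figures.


Step 1: Compute energy difference dE = E1 - E2 = 0.1427 - 0.9856 = -0.8429 eV
Step 2: Convert to Joules: dE_J = -0.8429 * 1.602e-19 = -1.35e-19 J
Step 3: Compute exponent = -dE_J / (kB * T) = -(-1.35e-19) / (1.381e-23 * 925.5) = 10.56
Step 4: P(E1)/P(E2) = exp(10.56) = 3.875e+04

3.875e+04


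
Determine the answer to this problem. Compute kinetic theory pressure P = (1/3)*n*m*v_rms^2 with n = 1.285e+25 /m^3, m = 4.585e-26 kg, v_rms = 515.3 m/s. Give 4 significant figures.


Step 1: v_rms^2 = 515.3^2 = 2.655e+05
Step 2: n*m = 1.285e+25*4.585e-26 = 0.5892
Step 3: P = (1/3)*0.5892*2.655e+05 = 5.215e+04 Pa

5.215e+04


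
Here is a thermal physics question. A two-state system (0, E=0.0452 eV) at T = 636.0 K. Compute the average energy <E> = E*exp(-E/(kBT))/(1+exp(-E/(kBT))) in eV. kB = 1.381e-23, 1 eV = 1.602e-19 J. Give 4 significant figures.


Step 1: beta*E = 0.0452*1.602e-19/(1.381e-23*636.0) = 0.8244
Step 2: exp(-beta*E) = 0.4385
Step 3: <E> = 0.0452*0.4385/(1+0.4385) = 0.01378 eV

0.01378


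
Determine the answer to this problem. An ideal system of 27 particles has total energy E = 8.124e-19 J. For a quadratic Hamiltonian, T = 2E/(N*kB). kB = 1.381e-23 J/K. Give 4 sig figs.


Step 1: Numerator = 2*E = 2*8.124e-19 = 1.625e-18 J
Step 2: Denominator = N*kB = 27*1.381e-23 = 3.729e-22
Step 3: T = 1.625e-18 / 3.729e-22 = 4358 K

4358


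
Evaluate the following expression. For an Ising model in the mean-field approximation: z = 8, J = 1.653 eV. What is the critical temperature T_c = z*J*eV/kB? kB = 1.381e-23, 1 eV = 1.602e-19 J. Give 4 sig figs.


Step 1: z*J = 8*1.653 = 13.22 eV
Step 2: Convert to Joules: 13.22*1.602e-19 = 2.118e-18 J
Step 3: T_c = 2.118e-18 / 1.381e-23 = 1.534e+05 K

1.534e+05


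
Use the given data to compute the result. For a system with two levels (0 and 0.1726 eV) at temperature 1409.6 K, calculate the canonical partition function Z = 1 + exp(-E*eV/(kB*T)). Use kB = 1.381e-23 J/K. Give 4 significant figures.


Step 1: Compute beta*E = E*eV/(kB*T) = 0.1726*1.602e-19/(1.381e-23*1409.6) = 1.42
Step 2: exp(-beta*E) = exp(-1.42) = 0.2416
Step 3: Z = 1 + 0.2416 = 1.242

1.242


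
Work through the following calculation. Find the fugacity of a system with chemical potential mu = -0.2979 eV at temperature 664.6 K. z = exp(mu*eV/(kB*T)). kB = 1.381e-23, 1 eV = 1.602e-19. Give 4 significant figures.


Step 1: Convert mu to Joules: -0.2979*1.602e-19 = -4.772e-20 J
Step 2: kB*T = 1.381e-23*664.6 = 9.178e-21 J
Step 3: mu/(kB*T) = -5.2
Step 4: z = exp(-5.2) = 0.005518

0.005518


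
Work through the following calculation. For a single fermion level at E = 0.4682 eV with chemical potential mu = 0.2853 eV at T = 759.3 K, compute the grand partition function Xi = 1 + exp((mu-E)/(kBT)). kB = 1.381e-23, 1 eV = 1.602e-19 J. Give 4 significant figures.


Step 1: (mu - E) = 0.2853 - 0.4682 = -0.1829 eV
Step 2: x = (mu-E)*eV/(kB*T) = -0.1829*1.602e-19/(1.381e-23*759.3) = -2.794
Step 3: exp(x) = 0.06116
Step 4: Xi = 1 + 0.06116 = 1.061

1.061


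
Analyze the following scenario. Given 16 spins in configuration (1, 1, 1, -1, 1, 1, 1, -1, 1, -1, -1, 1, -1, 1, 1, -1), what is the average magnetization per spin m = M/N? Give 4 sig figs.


Step 1: Count up spins (+1): 10, down spins (-1): 6
Step 2: Total magnetization M = 10 - 6 = 4
Step 3: m = M/N = 4/16 = 0.25

0.25


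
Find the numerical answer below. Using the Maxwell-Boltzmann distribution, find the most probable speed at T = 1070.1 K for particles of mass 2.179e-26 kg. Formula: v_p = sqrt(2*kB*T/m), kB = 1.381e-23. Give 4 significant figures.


Step 1: Numerator = 2*kB*T = 2*1.381e-23*1070.1 = 2.956e-20
Step 2: Ratio = 2.956e-20 / 2.179e-26 = 1.356e+06
Step 3: v_p = sqrt(1.356e+06) = 1165 m/s

1165


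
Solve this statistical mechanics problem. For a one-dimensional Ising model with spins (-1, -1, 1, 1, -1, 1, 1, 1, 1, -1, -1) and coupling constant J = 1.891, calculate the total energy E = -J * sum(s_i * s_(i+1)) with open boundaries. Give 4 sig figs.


Step 1: Nearest-neighbor products: 1, -1, 1, -1, -1, 1, 1, 1, -1, 1
Step 2: Sum of products = 2
Step 3: E = -1.891 * 2 = -3.782

-3.782


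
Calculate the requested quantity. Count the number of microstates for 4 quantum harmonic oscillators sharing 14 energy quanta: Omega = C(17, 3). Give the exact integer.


Step 1: Use binomial coefficient C(17, 3)
Step 2: Numerator = 17! / 14!
Step 3: Denominator = 3!
Step 4: Omega = 680

680


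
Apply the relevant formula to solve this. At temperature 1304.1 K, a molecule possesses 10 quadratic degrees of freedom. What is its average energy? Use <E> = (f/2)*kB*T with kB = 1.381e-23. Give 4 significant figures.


Step 1: f/2 = 10/2 = 5
Step 2: kB*T = 1.381e-23 * 1304.1 = 1.801e-20
Step 3: <E> = 5 * 1.801e-20 = 9.005e-20 J

9.005e-20


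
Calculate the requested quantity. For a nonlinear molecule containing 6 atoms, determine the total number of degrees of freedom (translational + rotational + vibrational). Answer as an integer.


Step 1: Translational DOF = 3
Step 2: Rotational DOF (nonlinear) = 3
Step 3: Vibrational DOF = 3*6 - 6 = 12
Step 4: Total = 3 + 3 + 12 = 18

18


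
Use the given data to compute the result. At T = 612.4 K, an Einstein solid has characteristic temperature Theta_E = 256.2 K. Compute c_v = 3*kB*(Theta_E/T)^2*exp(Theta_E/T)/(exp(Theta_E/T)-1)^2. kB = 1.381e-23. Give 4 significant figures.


Step 1: x = Theta_E/T = 256.2/612.4 = 0.4184
Step 2: x^2 = 0.175
Step 3: exp(x) = 1.519
Step 4: c_v = 3*1.381e-23*0.175*1.519/(1.519-1)^2 = 4.083e-23

4.083e-23


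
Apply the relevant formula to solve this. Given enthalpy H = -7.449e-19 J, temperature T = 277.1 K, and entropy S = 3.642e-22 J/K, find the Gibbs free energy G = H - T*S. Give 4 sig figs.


Step 1: T*S = 277.1 * 3.642e-22 = 1.009e-19 J
Step 2: G = H - T*S = -7.449e-19 - 1.009e-19
Step 3: G = -8.458e-19 J

-8.458e-19


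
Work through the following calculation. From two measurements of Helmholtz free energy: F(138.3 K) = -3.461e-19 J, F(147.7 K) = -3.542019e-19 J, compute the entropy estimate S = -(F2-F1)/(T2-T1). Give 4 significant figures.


Step 1: dF = F2 - F1 = -3.542019e-19 - (-3.461e-19) = -8.1019e-21 J
Step 2: dT = T2 - T1 = 147.7 - 138.3 = 9.4 K
Step 3: S = -dF/dT = -(-8.1019e-21)/9.4 = 8.619e-22 J/K

8.619e-22


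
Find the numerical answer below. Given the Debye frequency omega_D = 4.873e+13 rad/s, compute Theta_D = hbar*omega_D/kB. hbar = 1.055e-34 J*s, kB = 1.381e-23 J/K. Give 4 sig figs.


Step 1: hbar*omega_D = 1.055e-34 * 4.873e+13 = 5.141e-21 J
Step 2: Theta_D = 5.141e-21 / 1.381e-23
Step 3: Theta_D = 372.3 K

372.3


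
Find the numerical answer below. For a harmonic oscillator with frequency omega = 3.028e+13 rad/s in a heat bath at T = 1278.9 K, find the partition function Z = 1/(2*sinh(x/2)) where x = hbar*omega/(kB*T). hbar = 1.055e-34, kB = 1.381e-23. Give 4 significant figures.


Step 1: Compute x = hbar*omega/(kB*T) = 1.055e-34*3.028e+13/(1.381e-23*1278.9) = 0.1809
Step 2: x/2 = 0.09044
Step 3: sinh(x/2) = 0.09056
Step 4: Z = 1/(2*0.09056) = 5.521

5.521


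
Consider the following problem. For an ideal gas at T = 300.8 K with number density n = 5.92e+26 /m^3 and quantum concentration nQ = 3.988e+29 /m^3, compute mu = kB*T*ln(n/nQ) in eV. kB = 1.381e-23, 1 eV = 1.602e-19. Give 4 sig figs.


Step 1: n/nQ = 5.92e+26/3.988e+29 = 0.001484
Step 2: ln(n/nQ) = -6.513
Step 3: mu = kB*T*ln(n/nQ) = 4.154e-21*-6.513 = -2.705e-20 J
Step 4: Convert to eV: -2.705e-20/1.602e-19 = -0.1689 eV

-0.1689


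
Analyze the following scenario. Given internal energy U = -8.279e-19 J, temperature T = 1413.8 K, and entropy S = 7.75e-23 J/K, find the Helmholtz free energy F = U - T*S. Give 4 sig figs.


Step 1: T*S = 1413.8 * 7.75e-23 = 1.096e-19 J
Step 2: F = U - T*S = -8.279e-19 - 1.096e-19
Step 3: F = -9.375e-19 J

-9.375e-19


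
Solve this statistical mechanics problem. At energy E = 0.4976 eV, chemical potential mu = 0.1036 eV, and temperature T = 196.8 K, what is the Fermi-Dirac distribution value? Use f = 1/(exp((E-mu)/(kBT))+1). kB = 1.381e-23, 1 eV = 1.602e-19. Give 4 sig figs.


Step 1: (E - mu) = 0.4976 - 0.1036 = 0.394 eV
Step 2: Convert: (E-mu)*eV = 6.312e-20 J
Step 3: x = (E-mu)*eV/(kB*T) = 23.22
Step 4: f = 1/(exp(23.22)+1) = 8.201e-11

8.201e-11


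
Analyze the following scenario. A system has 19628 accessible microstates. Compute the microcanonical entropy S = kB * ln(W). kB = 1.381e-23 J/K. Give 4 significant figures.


Step 1: ln(W) = ln(19628) = 9.885
Step 2: S = kB * ln(W) = 1.381e-23 * 9.885
Step 3: S = 1.365e-22 J/K

1.365e-22


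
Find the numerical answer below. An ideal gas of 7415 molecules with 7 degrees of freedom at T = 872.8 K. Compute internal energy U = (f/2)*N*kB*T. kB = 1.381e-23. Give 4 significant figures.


Step 1: f/2 = 7/2 = 3.5
Step 2: N*kB*T = 7415*1.381e-23*872.8 = 8.938e-17
Step 3: U = 3.5 * 8.938e-17 = 3.128e-16 J

3.128e-16


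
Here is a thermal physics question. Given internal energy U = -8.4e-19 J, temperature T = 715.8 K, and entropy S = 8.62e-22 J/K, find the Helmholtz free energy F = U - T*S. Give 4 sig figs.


Step 1: T*S = 715.8 * 8.62e-22 = 6.17e-19 J
Step 2: F = U - T*S = -8.4e-19 - 6.17e-19
Step 3: F = -1.457e-18 J

-1.457e-18


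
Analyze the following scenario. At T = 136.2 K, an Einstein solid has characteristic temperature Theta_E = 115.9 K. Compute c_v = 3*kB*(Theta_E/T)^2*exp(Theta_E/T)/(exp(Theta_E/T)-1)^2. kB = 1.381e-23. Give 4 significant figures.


Step 1: x = Theta_E/T = 115.9/136.2 = 0.851
Step 2: x^2 = 0.7241
Step 3: exp(x) = 2.342
Step 4: c_v = 3*1.381e-23*0.7241*2.342/(2.342-1)^2 = 3.902e-23

3.902e-23


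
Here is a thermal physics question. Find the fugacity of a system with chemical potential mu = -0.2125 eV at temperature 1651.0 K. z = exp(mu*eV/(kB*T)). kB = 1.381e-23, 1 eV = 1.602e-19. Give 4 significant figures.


Step 1: Convert mu to Joules: -0.2125*1.602e-19 = -3.404e-20 J
Step 2: kB*T = 1.381e-23*1651.0 = 2.28e-20 J
Step 3: mu/(kB*T) = -1.493
Step 4: z = exp(-1.493) = 0.2247

0.2247


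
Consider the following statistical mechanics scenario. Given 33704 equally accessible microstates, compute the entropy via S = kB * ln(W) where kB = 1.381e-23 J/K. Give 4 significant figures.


Step 1: ln(W) = ln(33704) = 10.43
Step 2: S = kB * ln(W) = 1.381e-23 * 10.43
Step 3: S = 1.44e-22 J/K

1.44e-22


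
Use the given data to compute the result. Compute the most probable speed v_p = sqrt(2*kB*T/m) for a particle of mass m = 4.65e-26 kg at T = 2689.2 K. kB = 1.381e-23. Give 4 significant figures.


Step 1: Numerator = 2*kB*T = 2*1.381e-23*2689.2 = 7.428e-20
Step 2: Ratio = 7.428e-20 / 4.65e-26 = 1.597e+06
Step 3: v_p = sqrt(1.597e+06) = 1264 m/s

1264


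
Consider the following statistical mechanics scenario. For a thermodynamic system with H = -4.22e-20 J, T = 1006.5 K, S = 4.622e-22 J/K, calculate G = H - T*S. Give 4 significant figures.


Step 1: T*S = 1006.5 * 4.622e-22 = 4.652e-19 J
Step 2: G = H - T*S = -4.22e-20 - 4.652e-19
Step 3: G = -5.074e-19 J

-5.074e-19
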